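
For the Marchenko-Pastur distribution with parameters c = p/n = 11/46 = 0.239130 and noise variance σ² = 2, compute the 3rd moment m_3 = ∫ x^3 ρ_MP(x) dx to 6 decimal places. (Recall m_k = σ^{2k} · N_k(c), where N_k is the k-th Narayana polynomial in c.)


E[X³] = σ⁶ (1 + 3c + c²) (third MP moment). With σ² = 2 (so σ⁶ = 8) and c = 11/46 = 0.239130: E[X³] = 8 · (1 + 3·0.239130 + (0.239130)²) = 8 · 1.774575.

So E[X^3] = 14.196597.


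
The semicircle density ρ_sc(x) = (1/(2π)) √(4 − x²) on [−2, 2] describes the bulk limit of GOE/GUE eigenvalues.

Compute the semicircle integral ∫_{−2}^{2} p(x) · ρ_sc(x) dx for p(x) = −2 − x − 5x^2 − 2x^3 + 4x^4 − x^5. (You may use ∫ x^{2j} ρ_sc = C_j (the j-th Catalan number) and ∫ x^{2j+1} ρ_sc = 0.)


Write p(x) = Σ a_i x^i, split into monomials and integrate each against ρ_sc separately.
Using ∫ x^{2j} ρ_sc = C_j = (1/(j+1)) C(2j, j) (Catalan numbers) and ∫ x^{2j+1} ρ_sc = 0 (odd monomials vanish by symmetry):
  i = 0 (even): a_0 · C_{0} = -2 · 1 = -2
  i = 1 (odd): ∫ x^1 ρ_sc = 0 (vanishes)
  i = 2 (even): a_2 · C_{1} = -5 · 1 = -5
  i = 3 (odd): ∫ x^3 ρ_sc = 0 (vanishes)
  i = 4 (even): a_4 · C_{2} = 4 · 2 = 8
  i = 5 (odd): ∫ x^5 ρ_sc = 0 (vanishes)

Summing the contributions: ∫_{−2}^{2} p(x) ρ_sc(x) dx = (-2) + (-5) + 8 = 1.


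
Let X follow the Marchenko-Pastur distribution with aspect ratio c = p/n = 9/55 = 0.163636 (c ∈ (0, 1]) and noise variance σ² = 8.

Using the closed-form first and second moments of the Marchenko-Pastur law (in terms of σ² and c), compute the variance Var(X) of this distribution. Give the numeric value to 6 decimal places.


Recall the MP moments m_1 = E[X] = σ² and m_2 = E[X²] = σ⁴ (1 + c).
m_1 = E[X] = σ² = 8, so m_1² = 64.
m_2 = E[X²] = σ⁴ (1 + c) = 64 · (1 + 0.163636) = 64 · 1.163636 = 74.472727.
(Note m_2 − m_1² simplifies to c · σ⁴ = 0.163636 · 64.)

Var(X) = m_2 − m_1² = 74.472727 − 64 = 10.472727.


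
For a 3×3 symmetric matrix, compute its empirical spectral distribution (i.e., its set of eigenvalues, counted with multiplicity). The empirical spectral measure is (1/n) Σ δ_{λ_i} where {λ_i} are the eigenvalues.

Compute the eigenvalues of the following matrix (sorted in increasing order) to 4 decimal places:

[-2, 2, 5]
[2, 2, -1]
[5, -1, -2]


Since M is real symmetric, all three eigenvalues are real; they are the roots of det(λI − M) = λ³ − (tr M) λ² + s λ − det M, where s is the sum of the principal 2×2 minors.
tr M = -2 + 2 + (-2) = -2.
s = ((-2)·2 − 2²) + ((-2)·(-2) − 5²) + (2·(-2) − (-1)²) = -8 + (-21) + (-5) = -34.
det M (expand along row 1) = (-2)·(-5) − 2·1 + 5·(-12) = -52.
Characteristic polynomial: λ³ + 2λ² − 34λ + 52 = 0.
Substitute λ = y + (tr M)/3 = y − 0.666667 to remove the quadratic term: y³ + p·y + q = 0 with p = s − (tr M)²/3 = -35.333333 and q = −2(tr M)³/27 + (tr M)·s/3 − det M = 75.259259.
Three real roots ⇒ use the trigonometric (Viète) form: r = 2√(−p/3) = 6.863753, φ = arccos(3q/(p·r)) = arccos(-0.930968) = 2.767853 rad.
y_k = r·cos(φ/3 − 2πk/3) for k = 0, 1, 2 gives y = 4.143892, 2.666667, -6.810559.
λ_k = y_k − 0.666667 gives λ = 3.4772, 2.0000, -7.4772 (check: the sum is -2.0000 = tr M).

Eigenvalues sorted in increasing order: [-7.4772, 2.0000, 3.4772].


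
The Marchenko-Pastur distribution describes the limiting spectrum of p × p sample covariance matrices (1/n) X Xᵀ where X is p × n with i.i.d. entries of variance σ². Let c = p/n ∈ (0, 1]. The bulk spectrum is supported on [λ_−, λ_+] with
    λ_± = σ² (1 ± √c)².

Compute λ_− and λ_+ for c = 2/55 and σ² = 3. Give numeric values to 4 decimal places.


c = 2/55 = 0.036364; √c = 0.190693.
λ_− = σ² (1 − √c)² = 3 · (1 − 0.190693)² = 3 · (0.809307)² = 1.964936.
λ_+ = σ² (1 + √c)² = 3 · (1 + 0.190693)² = 3 · (1.190693)² = 4.253246.

Rounded to 4 decimal places: λ_− ≈ 1.9649, λ_+ ≈ 4.2532.


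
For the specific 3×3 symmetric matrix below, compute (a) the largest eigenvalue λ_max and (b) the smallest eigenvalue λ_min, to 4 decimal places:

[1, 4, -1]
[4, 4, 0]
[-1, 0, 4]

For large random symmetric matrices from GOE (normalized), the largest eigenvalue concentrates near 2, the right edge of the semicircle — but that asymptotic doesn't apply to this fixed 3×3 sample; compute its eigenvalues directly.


Since M is real symmetric, all three eigenvalues are real; they are the roots of det(λI − M) = λ³ − (tr M) λ² + s λ − det M, where s is the sum of the principal 2×2 minors.
tr M = 1 + 4 + 4 = 9.
s = (1·4 − 4²) + (1·4 − (-1)²) + (4·4 − 0²) = -12 + 3 + 16 = 7.
det M (expand along row 1) = 1·16 − 4·16 + (-1)·4 = -52.
Characteristic polynomial: λ³ − 9λ² + 7λ + 52 = 0.
Substitute λ = y + (tr M)/3 = y + 3.000000 to remove the quadratic term: y³ + p·y + q = 0 with p = s − (tr M)²/3 = -20.000000 and q = −2(tr M)³/27 + (tr M)·s/3 − det M = 19.000000.
Three real roots ⇒ use the trigonometric (Viète) form: r = 2√(−p/3) = 5.163978, φ = arccos(3q/(p·r)) = arccos(-0.551900) = 2.155437 rad.
y_k = r·cos(φ/3 − 2πk/3) for k = 0, 1, 2 gives y = 3.887482, 1.000000, -4.887482.
λ_k = y_k + 3.000000 gives λ = 6.8875, 4.0000, -1.8875 (check: the sum is 9.0000 = tr M).

Hence λ_max = 6.8875 and λ_min = -1.8875.


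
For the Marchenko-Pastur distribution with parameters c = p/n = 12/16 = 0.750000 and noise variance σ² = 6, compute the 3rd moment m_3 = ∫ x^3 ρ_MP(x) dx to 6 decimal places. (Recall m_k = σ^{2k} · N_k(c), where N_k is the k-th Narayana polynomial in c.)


E[X³] = σ⁶ (1 + 3c + c²) (third MP moment). With σ² = 6 (so σ⁶ = 216) and c = 12/16 = 0.750000: E[X³] = 216 · (1 + 3·0.750000 + (0.750000)²) = 216 · 3.812500.

So E[X^3] = 823.500000.


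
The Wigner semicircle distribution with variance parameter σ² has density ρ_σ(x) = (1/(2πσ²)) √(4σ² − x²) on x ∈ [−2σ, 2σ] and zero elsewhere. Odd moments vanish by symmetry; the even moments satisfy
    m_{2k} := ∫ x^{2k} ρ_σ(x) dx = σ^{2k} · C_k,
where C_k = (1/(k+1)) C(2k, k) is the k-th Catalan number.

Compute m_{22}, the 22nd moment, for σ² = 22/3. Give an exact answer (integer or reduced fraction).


By the scaled semicircle moment identity, m_{2k} = σ^{2k} · C_k with k = 11.
C_11 = (1/(k+1)) · C(2k, k) = (1/12) · C(22, 11) = (1/12) · 705432 = 58786.
σ^{2k} = (σ²)^k = (22/3)^11 = 584318301411328/177147.

Therefore m_{22} = σ^{22} · C_11 = (584318301411328/177147) · 58786 = 34349735666766327808/177147.


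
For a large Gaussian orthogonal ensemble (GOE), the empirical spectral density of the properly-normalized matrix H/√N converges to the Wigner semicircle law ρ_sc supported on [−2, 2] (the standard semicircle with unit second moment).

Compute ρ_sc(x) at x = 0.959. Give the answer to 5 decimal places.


ρ_sc(x) = (1/(2π)) √(4 − x²). With x = 0.959:
  4 − x² = 4 − (0.959)² = 4 − 0.919681 = 3.080319.
  √(4 − x²) = 1.755084.
  1/(2π) = 0.159155.
  ρ_sc(0.959) = 0.159155 · 1.755084 = 0.279330.

Rounded to 5 decimal places: ρ_sc(0.959) ≈ 0.27933.


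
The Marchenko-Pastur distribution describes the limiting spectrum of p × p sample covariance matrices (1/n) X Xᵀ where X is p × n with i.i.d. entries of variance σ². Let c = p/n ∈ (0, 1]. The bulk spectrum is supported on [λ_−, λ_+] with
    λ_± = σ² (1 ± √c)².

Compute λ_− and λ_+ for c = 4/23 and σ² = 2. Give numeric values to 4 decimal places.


c = 4/23 = 0.173913; √c = 0.417029.
λ_− = σ² (1 − √c)² = 2 · (1 − 0.417029)² = 2 · (0.582971)² = 0.679711.
λ_+ = σ² (1 + √c)² = 2 · (1 + 0.417029)² = 2 · (1.417029)² = 4.015941.

Rounded to 4 decimal places: λ_− ≈ 0.6797, λ_+ ≈ 4.0159.


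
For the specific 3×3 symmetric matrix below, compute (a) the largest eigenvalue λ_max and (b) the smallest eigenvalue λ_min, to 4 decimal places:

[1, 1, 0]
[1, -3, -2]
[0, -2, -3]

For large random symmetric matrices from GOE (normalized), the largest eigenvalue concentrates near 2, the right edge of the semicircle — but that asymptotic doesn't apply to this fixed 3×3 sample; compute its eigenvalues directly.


Since M is real symmetric, all three eigenvalues are real; they are the roots of det(λI − M) = λ³ − (tr M) λ² + s λ − det M, where s is the sum of the principal 2×2 minors.
tr M = 1 + (-3) + (-3) = -5.
s = (1·(-3) − 1²) + (1·(-3) − 0²) + ((-3)·(-3) − (-2)²) = -4 + (-3) + 5 = -2.
det M (expand along row 1) = 1·5 − 1·(-3) + 0·(-2) = 8.
Characteristic polynomial: λ³ + 5λ² − 2λ − 8 = 0.
Substitute λ = y + (tr M)/3 = y − 1.666667 to remove the quadratic term: y³ + p·y + q = 0 with p = s − (tr M)²/3 = -10.333333 and q = −2(tr M)³/27 + (tr M)·s/3 − det M = 4.592593.
Three real roots ⇒ use the trigonometric (Viète) form: r = 2√(−p/3) = 3.711843, φ = arccos(3q/(p·r)) = arccos(-0.359211) = 1.938218 rad.
y_k = r·cos(φ/3 − 2πk/3) for k = 0, 1, 2 gives y = 2.963737, 0.453468, -3.417206.
λ_k = y_k − 1.666667 gives λ = 1.2971, -1.2132, -5.0839 (check: the sum is -5.0000 = tr M).

Hence λ_max = 1.2971 and λ_min = -5.0839.


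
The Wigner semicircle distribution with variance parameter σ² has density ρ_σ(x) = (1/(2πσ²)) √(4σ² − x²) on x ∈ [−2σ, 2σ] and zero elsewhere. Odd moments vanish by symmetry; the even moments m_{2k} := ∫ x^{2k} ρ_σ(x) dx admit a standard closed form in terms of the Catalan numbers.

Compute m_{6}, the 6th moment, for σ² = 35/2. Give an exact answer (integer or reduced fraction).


By the scaled semicircle moment identity, m_{2k} = σ^{2k} · C_k with k = 3.
C_3 = (1/(k+1)) · C(2k, k) = (1/4) · C(6, 3) = (1/4) · 20 = 5.
σ^{2k} = (σ²)^k = (35/2)^3 = 42875/8.

Therefore m_{6} = σ^{6} · C_3 = (42875/8) · 5 = 214375/8.


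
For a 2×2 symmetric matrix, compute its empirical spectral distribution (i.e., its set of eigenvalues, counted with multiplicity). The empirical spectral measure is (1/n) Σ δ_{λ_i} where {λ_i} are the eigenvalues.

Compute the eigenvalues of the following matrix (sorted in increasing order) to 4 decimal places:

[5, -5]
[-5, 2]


Since M is real symmetric, both eigenvalues are real; they are the roots of det(λI − M) = λ² − (tr M) λ + det M.
tr M = 5 + 2 = 7.
det M = 5·2 − (-5)² = 10 − 25 = -15.
Characteristic polynomial: λ² − 7λ − 15 = 0.
Discriminant Δ = (tr M)² − 4·det M = 49 − (-60) = 109; √Δ = 10.440307.
λ = (tr M ± √Δ)/2 = (7 ± 10.440307)/2, giving (tr M − √Δ)/2 = -1.7202 and (tr M + √Δ)/2 = 8.7202.

Eigenvalues sorted in increasing order: [-1.7202, 8.7202].


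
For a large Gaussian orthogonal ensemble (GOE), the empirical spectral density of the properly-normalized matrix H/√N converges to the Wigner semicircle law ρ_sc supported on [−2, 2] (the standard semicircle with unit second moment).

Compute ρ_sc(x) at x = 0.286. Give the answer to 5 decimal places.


ρ_sc(x) = (1/(2π)) √(4 − x²). With x = 0.286:
  4 − x² = 4 − (0.286)² = 4 − 0.081796 = 3.918204.
  √(4 − x²) = 1.979445.
  1/(2π) = 0.159155.
  ρ_sc(0.286) = 0.159155 · 1.979445 = 0.315039.

Rounded to 5 decimal places: ρ_sc(0.286) ≈ 0.31504.


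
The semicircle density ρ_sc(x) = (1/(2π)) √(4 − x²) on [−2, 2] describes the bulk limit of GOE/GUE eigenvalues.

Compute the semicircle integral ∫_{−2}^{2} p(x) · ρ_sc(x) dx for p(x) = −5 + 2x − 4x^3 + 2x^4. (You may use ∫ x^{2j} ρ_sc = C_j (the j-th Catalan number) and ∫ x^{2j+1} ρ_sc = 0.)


Write p(x) = Σ a_i x^i, split into monomials and integrate each against ρ_sc separately.
Using ∫ x^{2j} ρ_sc = C_j = (1/(j+1)) C(2j, j) (Catalan numbers) and ∫ x^{2j+1} ρ_sc = 0 (odd monomials vanish by symmetry):
  i = 0 (even): a_0 · C_{0} = -5 · 1 = -5
  i = 1 (odd): ∫ x^1 ρ_sc = 0 (vanishes)
  i = 3 (odd): ∫ x^3 ρ_sc = 0 (vanishes)
  i = 4 (even): a_4 · C_{2} = 2 · 2 = 4

Summing the contributions: ∫_{−2}^{2} p(x) ρ_sc(x) dx = (-5) + 4 = -1.


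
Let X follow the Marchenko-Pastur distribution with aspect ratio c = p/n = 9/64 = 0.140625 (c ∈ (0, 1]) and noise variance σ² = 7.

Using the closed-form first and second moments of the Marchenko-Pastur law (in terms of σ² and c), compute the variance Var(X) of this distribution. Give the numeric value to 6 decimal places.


Recall the MP moments m_1 = E[X] = σ² and m_2 = E[X²] = σ⁴ (1 + c).
m_1 = E[X] = σ² = 7, so m_1² = 49.
m_2 = E[X²] = σ⁴ (1 + c) = 49 · (1 + 0.140625) = 49 · 1.140625 = 55.890625.
(Note m_2 − m_1² simplifies to c · σ⁴ = 0.140625 · 49.)

Var(X) = m_2 − m_1² = 55.890625 − 49 = 6.890625.


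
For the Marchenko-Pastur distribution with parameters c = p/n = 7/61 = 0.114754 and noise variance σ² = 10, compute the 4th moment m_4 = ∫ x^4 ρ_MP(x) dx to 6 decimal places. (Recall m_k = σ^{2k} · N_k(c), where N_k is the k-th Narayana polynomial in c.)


E[X⁴] = σ⁸ (1 + 6c + 6c² + c³) (fourth MP moment). With σ² = 10 (so σ⁸ = 10000) and c = 7/61 = 0.114754: E[X⁴] = 10000 · (1 + 6·0.114754 + 6·(0.114754)² + (0.114754)³) = 10000 · 1.769047.

So E[X^4] = 17690.467484.


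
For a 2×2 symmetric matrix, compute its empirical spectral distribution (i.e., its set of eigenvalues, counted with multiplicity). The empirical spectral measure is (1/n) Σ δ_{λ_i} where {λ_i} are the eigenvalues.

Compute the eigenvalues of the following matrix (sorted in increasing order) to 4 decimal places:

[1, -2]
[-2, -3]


Since M is real symmetric, both eigenvalues are real; they are the roots of det(λI − M) = λ² − (tr M) λ + det M.
tr M = 1 + (-3) = -2.
det M = 1·(-3) − (-2)² = -3 − 4 = -7.
Characteristic polynomial: λ² + 2λ − 7 = 0.
Discriminant Δ = (tr M)² − 4·det M = 4 − (-28) = 32; √Δ = 5.656854.
λ = (tr M ± √Δ)/2 = (-2 ± 5.656854)/2, giving (tr M − √Δ)/2 = -3.8284 and (tr M + √Δ)/2 = 1.8284.

Eigenvalues sorted in increasing order: [-3.8284, 1.8284].


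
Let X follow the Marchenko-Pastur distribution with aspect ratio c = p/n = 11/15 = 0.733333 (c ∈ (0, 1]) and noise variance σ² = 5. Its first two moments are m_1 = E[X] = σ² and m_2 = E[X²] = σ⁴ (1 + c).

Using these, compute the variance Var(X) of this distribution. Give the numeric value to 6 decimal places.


m_1 = E[X] = σ² = 5, so m_1² = 25.
m_2 = E[X²] = σ⁴ (1 + c) = 25 · (1 + 0.733333) = 25 · 1.733333 = 43.333333.
(Note m_2 − m_1² simplifies to c · σ⁴ = 0.733333 · 25.)

Var(X) = m_2 − m_1² = 43.333333 − 25 = 18.333333.


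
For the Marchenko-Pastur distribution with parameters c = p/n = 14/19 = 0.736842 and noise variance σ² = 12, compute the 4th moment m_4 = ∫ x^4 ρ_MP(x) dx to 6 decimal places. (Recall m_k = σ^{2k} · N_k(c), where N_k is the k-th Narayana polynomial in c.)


E[X⁴] = σ⁸ (1 + 6c + 6c² + c³) (fourth MP moment). With σ² = 12 (so σ⁸ = 20736) and c = 14/19 = 0.736842: E[X⁴] = 20736 · (1 + 6·0.736842 + 6·(0.736842)² + (0.736842)³) = 20736 · 9.078729.

So E[X^4] = 188256.517860.


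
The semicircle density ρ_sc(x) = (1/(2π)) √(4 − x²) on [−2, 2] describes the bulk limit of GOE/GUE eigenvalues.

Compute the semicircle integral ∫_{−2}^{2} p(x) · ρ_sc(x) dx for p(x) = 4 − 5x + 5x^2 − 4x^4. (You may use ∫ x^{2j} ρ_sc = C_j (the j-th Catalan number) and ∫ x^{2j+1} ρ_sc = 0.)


Write p(x) = Σ a_i x^i, split into monomials and integrate each against ρ_sc separately.
Using ∫ x^{2j} ρ_sc = C_j = (1/(j+1)) C(2j, j) (Catalan numbers) and ∫ x^{2j+1} ρ_sc = 0 (odd monomials vanish by symmetry):
  i = 0 (even): a_0 · C_{0} = 4 · 1 = 4
  i = 1 (odd): ∫ x^1 ρ_sc = 0 (vanishes)
  i = 2 (even): a_2 · C_{1} = 5 · 1 = 5
  i = 4 (even): a_4 · C_{2} = -4 · 2 = -8

Summing the contributions: ∫_{−2}^{2} p(x) ρ_sc(x) dx = 4 + 5 + (-8) = 1.


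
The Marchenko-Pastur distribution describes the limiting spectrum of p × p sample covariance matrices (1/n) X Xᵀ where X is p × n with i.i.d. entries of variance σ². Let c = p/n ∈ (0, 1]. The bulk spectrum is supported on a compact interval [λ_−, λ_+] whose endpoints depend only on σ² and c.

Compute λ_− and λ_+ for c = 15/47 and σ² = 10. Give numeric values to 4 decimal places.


c = 15/47 = 0.319149; √c = 0.564933.
λ_− = σ² (1 − √c)² = 10 · (1 − 0.564933)² = 10 · (0.435067)² = 1.892836.
λ_+ = σ² (1 + √c)² = 10 · (1 + 0.564933)² = 10 · (1.564933)² = 24.490143.

Rounded to 4 decimal places: λ_− ≈ 1.8928, λ_+ ≈ 24.4901.


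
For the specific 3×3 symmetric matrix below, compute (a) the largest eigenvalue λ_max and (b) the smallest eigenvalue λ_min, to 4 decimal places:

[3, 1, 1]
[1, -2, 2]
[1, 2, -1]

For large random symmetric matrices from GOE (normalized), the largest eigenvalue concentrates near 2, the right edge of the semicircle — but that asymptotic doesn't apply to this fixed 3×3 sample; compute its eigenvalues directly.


Since M is real symmetric, all three eigenvalues are real; they are the roots of det(λI − M) = λ³ − (tr M) λ² + s λ − det M, where s is the sum of the principal 2×2 minors.
tr M = 3 + (-2) + (-1) = 0.
s = (3·(-2) − 1²) + (3·(-1) − 1²) + ((-2)·(-1) − 2²) = -7 + (-4) + (-2) = -13.
det M (expand along row 1) = 3·(-2) − 1·(-3) + 1·4 = 1.
Characteristic polynomial: λ³ − 13λ − 1 = 0.
Substitute λ = y + (tr M)/3 = y + 0.000000 to remove the quadratic term: y³ + p·y + q = 0 with p = s − (tr M)²/3 = -13.000000 and q = −2(tr M)³/27 + (tr M)·s/3 − det M = -1.000000.
Three real roots ⇒ use the trigonometric (Viète) form: r = 2√(−p/3) = 4.163332, φ = arccos(3q/(p·r)) = arccos(0.055429) = 1.515339 rad.
y_k = r·cos(φ/3 − 2πk/3) for k = 0, 1, 2 gives y = 3.643414, -0.076958, -3.566456.
λ_k = y_k + 0.000000 gives λ = 3.6434, -0.0770, -3.5665 (check: the sum is 0.0000 = tr M).

Hence λ_max = 3.6434 and λ_min = -3.5665.


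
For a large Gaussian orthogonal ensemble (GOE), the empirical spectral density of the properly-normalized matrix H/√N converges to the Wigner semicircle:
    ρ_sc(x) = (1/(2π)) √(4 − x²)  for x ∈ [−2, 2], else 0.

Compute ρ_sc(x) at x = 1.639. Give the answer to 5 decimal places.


ρ_sc(x) = (1/(2π)) √(4 − x²). With x = 1.639:
  4 − x² = 4 − (1.639)² = 4 − 2.686321 = 1.313679.
  √(4 − x²) = 1.146158.
  1/(2π) = 0.159155.
  ρ_sc(1.639) = 0.159155 · 1.146158 = 0.182417.

Rounded to 5 decimal places: ρ_sc(1.639) ≈ 0.18242.


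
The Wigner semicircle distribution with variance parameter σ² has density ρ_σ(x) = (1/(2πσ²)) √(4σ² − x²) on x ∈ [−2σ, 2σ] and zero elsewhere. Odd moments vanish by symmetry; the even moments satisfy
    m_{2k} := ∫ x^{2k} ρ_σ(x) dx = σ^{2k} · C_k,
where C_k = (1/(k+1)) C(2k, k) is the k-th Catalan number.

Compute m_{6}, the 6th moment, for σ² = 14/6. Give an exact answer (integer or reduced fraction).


By the scaled semicircle moment identity, m_{2k} = σ^{2k} · C_k with k = 3.
C_3 = (1/(k+1)) · C(2k, k) = (1/4) · C(6, 3) = (1/4) · 20 = 5.
σ^{2k} = (σ²)^k = (14/6)^3 = 343/27.

Therefore m_{6} = σ^{6} · C_3 = (343/27) · 5 = 1715/27.


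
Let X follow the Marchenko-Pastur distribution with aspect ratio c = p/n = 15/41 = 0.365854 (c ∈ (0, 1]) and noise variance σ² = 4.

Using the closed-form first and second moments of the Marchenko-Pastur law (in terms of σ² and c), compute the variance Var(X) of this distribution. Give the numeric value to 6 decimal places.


Recall the MP moments m_1 = E[X] = σ² and m_2 = E[X²] = σ⁴ (1 + c).
m_1 = E[X] = σ² = 4, so m_1² = 16.
m_2 = E[X²] = σ⁴ (1 + c) = 16 · (1 + 0.365854) = 16 · 1.365854 = 21.853659.
(Note m_2 − m_1² simplifies to c · σ⁴ = 0.365854 · 16.)

Var(X) = m_2 − m_1² = 21.853659 − 16 = 5.853659.


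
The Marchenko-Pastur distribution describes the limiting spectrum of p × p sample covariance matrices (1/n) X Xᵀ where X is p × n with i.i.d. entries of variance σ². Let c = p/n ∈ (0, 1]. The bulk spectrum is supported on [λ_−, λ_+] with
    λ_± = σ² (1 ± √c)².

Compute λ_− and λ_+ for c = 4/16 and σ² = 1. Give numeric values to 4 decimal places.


c = 4/16 = 0.250000; √c = 0.500000.
λ_− = σ² (1 − √c)² = 1 · (1 − 0.500000)² = 1 · (0.500000)² = 0.250000.
λ_+ = σ² (1 + √c)² = 1 · (1 + 0.500000)² = 1 · (1.500000)² = 2.250000.

Rounded to 4 decimal places: λ_− ≈ 0.2500, λ_+ ≈ 2.2500.


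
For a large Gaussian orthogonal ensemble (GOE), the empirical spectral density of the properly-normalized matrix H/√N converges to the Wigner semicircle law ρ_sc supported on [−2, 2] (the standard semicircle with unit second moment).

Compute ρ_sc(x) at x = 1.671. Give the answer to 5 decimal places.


ρ_sc(x) = (1/(2π)) √(4 − x²). With x = 1.671:
  4 − x² = 4 − (1.671)² = 4 − 2.792241 = 1.207759.
  √(4 − x²) = 1.098981.
  1/(2π) = 0.159155.
  ρ_sc(1.671) = 0.159155 · 1.098981 = 0.174908.

Rounded to 5 decimal places: ρ_sc(1.671) ≈ 0.17491.


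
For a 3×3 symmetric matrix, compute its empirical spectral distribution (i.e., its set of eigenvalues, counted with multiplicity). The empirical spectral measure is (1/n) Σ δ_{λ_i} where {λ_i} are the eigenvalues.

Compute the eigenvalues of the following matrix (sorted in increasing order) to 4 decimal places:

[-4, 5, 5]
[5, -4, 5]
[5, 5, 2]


Since M is real symmetric, all three eigenvalues are real; they are the roots of det(λI − M) = λ³ − (tr M) λ² + s λ − det M, where s is the sum of the principal 2×2 minors.
tr M = -4 + (-4) + 2 = -6.
s = ((-4)·(-4) − 5²) + ((-4)·2 − 5²) + ((-4)·2 − 5²) = -9 + (-33) + (-33) = -75.
det M (expand along row 1) = (-4)·(-33) − 5·(-15) + 5·45 = 432.
Characteristic polynomial: λ³ + 6λ² − 75λ − 432 = 0.
Substitute λ = y + (tr M)/3 = y − 2.000000 to remove the quadratic term: y³ + p·y + q = 0 with p = s − (tr M)²/3 = -87.000000 and q = −2(tr M)³/27 + (tr M)·s/3 − det M = -266.000000.
Three real roots ⇒ use the trigonometric (Viète) form: r = 2√(−p/3) = 10.770330, φ = arccos(3q/(p·r)) = arccos(0.851637) = 0.551695 rad.
y_k = r·cos(φ/3 − 2πk/3) for k = 0, 1, 2 gives y = 10.588723, -3.588723, -7.000000.
λ_k = y_k − 2.000000 gives λ = 8.5887, -5.5887, -9.0000 (check: the sum is -6.0000 = tr M).

Eigenvalues sorted in increasing order: [-9.0000, -5.5887, 8.5887].


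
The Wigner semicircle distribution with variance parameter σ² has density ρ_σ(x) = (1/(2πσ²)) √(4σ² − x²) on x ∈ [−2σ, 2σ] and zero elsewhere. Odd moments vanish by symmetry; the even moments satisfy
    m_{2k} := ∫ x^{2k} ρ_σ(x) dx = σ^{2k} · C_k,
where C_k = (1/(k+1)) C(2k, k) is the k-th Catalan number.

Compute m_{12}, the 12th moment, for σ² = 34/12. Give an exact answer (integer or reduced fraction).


By the scaled semicircle moment identity, m_{2k} = σ^{2k} · C_k with k = 6.
C_6 = (1/(k+1)) · C(2k, k) = (1/7) · C(12, 6) = (1/7) · 924 = 132.
σ^{2k} = (σ²)^k = (34/12)^6 = 24137569/46656.

Therefore m_{12} = σ^{12} · C_6 = (24137569/46656) · 132 = 265513259/3888.


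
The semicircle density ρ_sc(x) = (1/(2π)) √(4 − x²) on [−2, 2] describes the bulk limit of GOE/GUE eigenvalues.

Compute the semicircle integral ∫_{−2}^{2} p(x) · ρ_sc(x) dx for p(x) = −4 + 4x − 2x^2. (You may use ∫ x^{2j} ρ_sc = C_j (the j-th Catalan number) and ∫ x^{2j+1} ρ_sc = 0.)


Write p(x) = Σ a_i x^i, split into monomials and integrate each against ρ_sc separately.
Using ∫ x^{2j} ρ_sc = C_j = (1/(j+1)) C(2j, j) (Catalan numbers) and ∫ x^{2j+1} ρ_sc = 0 (odd monomials vanish by symmetry):
  i = 0 (even): a_0 · C_{0} = -4 · 1 = -4
  i = 1 (odd): ∫ x^1 ρ_sc = 0 (vanishes)
  i = 2 (even): a_2 · C_{1} = -2 · 1 = -2

Summing the contributions: ∫_{−2}^{2} p(x) ρ_sc(x) dx = (-4) + (-2) = -6.


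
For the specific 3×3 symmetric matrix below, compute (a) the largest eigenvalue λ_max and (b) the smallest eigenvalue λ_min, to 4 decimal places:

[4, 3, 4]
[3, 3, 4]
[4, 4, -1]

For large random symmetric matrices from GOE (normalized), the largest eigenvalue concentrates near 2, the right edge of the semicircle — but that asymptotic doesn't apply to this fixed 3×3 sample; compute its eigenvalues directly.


Since M is real symmetric, all three eigenvalues are real; they are the roots of det(λI − M) = λ³ − (tr M) λ² + s λ − det M, where s is the sum of the principal 2×2 minors.
tr M = 4 + 3 + (-1) = 6.
s = (4·3 − 3²) + (4·(-1) − 4²) + (3·(-1) − 4²) = 3 + (-20) + (-19) = -36.
det M (expand along row 1) = 4·(-19) − 3·(-19) + 4·0 = -19.
Characteristic polynomial: λ³ − 6λ² − 36λ + 19 = 0.
Substitute λ = y + (tr M)/3 = y + 2.000000 to remove the quadratic term: y³ + p·y + q = 0 with p = s − (tr M)²/3 = -48.000000 and q = −2(tr M)³/27 + (tr M)·s/3 − det M = -69.000000.
Three real roots ⇒ use the trigonometric (Viète) form: r = 2√(−p/3) = 8.000000, φ = arccos(3q/(p·r)) = arccos(0.539062) = 1.001473 rad.
y_k = r·cos(φ/3 − 2πk/3) for k = 0, 1, 2 gives y = 7.558370, -1.509100, -6.049270.
λ_k = y_k + 2.000000 gives λ = 9.5584, 0.4909, -4.0493 (check: the sum is 6.0000 = tr M).

Hence λ_max = 9.5584 and λ_min = -4.0493.


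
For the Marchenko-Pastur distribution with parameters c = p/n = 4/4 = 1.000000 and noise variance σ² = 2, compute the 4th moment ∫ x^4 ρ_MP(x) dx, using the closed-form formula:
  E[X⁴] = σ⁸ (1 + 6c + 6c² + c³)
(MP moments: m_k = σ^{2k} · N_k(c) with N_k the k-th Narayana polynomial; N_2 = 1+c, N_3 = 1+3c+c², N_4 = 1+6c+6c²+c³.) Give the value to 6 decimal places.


E[X⁴] = σ⁸ (1 + 6c + 6c² + c³) (fourth MP moment). With σ² = 2 (so σ⁸ = 16) and c = 4/4 = 1.000000: E[X⁴] = 16 · (1 + 6·1.000000 + 6·(1.000000)² + (1.000000)³) = 16 · 14.000000.

So E[X^4] = 224.000000.


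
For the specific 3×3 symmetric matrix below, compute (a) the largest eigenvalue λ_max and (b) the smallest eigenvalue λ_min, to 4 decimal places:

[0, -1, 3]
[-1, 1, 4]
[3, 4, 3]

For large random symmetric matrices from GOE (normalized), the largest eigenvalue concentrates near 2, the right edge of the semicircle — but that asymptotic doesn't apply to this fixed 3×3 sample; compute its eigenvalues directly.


Since M is real symmetric, all three eigenvalues are real; they are the roots of det(λI − M) = λ³ − (tr M) λ² + s λ − det M, where s is the sum of the principal 2×2 minors.
tr M = 0 + 1 + 3 = 4.
s = (0·1 − (-1)²) + (0·3 − 3²) + (1·3 − 4²) = -1 + (-9) + (-13) = -23.
det M (expand along row 1) = 0·(-13) − (-1)·(-15) + 3·(-7) = -36.
Characteristic polynomial: λ³ − 4λ² − 23λ + 36 = 0.
Substitute λ = y + (tr M)/3 = y + 1.333333 to remove the quadratic term: y³ + p·y + q = 0 with p = s − (tr M)²/3 = -28.333333 and q = −2(tr M)³/27 + (tr M)·s/3 − det M = 0.592593.
Three real roots ⇒ use the trigonometric (Viète) form: r = 2√(−p/3) = 6.146363, φ = arccos(3q/(p·r)) = arccos(-0.010208) = 1.581005 rad.
y_k = r·cos(φ/3 − 2πk/3) for k = 0, 1, 2 gives y = 5.312418, 0.020915, -5.333333.
λ_k = y_k + 1.333333 gives λ = 6.6458, 1.3542, -4.0000 (check: the sum is 4.0000 = tr M).

Hence λ_max = 6.6458 and λ_min = -4.0000.


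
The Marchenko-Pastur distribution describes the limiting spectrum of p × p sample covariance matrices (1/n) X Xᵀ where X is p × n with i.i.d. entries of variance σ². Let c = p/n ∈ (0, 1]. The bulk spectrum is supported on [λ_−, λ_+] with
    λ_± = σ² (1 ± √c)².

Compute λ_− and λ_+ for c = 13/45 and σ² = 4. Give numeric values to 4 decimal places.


c = 13/45 = 0.288889; √c = 0.537484.
λ_− = σ² (1 − √c)² = 4 · (1 − 0.537484)² = 4 · (0.462516)² = 0.855685.
λ_+ = σ² (1 + √c)² = 4 · (1 + 0.537484)² = 4 · (1.537484)² = 9.455426.

Rounded to 4 decimal places: λ_− ≈ 0.8557, λ_+ ≈ 9.4554.


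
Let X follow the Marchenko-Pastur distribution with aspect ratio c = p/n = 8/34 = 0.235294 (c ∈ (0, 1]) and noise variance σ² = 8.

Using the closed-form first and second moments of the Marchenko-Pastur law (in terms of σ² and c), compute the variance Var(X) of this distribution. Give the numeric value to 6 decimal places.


Recall the MP moments m_1 = E[X] = σ² and m_2 = E[X²] = σ⁴ (1 + c).
m_1 = E[X] = σ² = 8, so m_1² = 64.
m_2 = E[X²] = σ⁴ (1 + c) = 64 · (1 + 0.235294) = 64 · 1.235294 = 79.058824.
(Note m_2 − m_1² simplifies to c · σ⁴ = 0.235294 · 64.)

Var(X) = m_2 − m_1² = 79.058824 − 64 = 15.058824.


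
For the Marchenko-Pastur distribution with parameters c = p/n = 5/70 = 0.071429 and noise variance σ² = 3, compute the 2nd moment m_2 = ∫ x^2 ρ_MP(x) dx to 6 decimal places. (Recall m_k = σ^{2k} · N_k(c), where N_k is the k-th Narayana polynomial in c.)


E[X²] = σ⁴ (1 + c) (second MP moment). With σ² = 3 (so σ⁴ = 9) and c = 5/70 = 0.071429: E[X²] = 9 · (1 + 0.071429) = 9 · 1.071429.

So E[X^2] = 9.642857.


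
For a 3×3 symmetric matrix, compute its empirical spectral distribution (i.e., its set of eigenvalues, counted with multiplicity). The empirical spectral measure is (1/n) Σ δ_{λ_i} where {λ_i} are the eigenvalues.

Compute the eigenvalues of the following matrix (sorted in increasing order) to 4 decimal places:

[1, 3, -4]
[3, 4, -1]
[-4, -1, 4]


Since M is real symmetric, all three eigenvalues are real; they are the roots of det(λI − M) = λ³ − (tr M) λ² + s λ − det M, where s is the sum of the principal 2×2 minors.
tr M = 1 + 4 + 4 = 9.
s = (1·4 − 3²) + (1·4 − (-4)²) + (4·4 − (-1)²) = -5 + (-12) + 15 = -2.
det M (expand along row 1) = 1·15 − 3·8 + (-4)·13 = -61.
Characteristic polynomial: λ³ − 9λ² − 2λ + 61 = 0.
Substitute λ = y + (tr M)/3 = y + 3.000000 to remove the quadratic term: y³ + p·y + q = 0 with p = s − (tr M)²/3 = -29.000000 and q = −2(tr M)³/27 + (tr M)·s/3 − det M = 1.000000.
Three real roots ⇒ use the trigonometric (Viète) form: r = 2√(−p/3) = 6.218253, φ = arccos(3q/(p·r)) = arccos(-0.016636) = 1.587433 rad.
y_k = r·cos(φ/3 − 2πk/3) for k = 0, 1, 2 gives y = 5.367840, 0.034484, -5.402324.
λ_k = y_k + 3.000000 gives λ = 8.3678, 3.0345, -2.4023 (check: the sum is 9.0000 = tr M).

Eigenvalues sorted in increasing order: [-2.4023, 3.0345, 8.3678].


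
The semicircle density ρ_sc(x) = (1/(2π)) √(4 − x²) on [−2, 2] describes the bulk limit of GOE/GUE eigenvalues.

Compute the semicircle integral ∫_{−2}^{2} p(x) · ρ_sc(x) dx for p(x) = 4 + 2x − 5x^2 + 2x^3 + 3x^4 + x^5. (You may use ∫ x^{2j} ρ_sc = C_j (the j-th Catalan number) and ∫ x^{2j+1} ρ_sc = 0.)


Write p(x) = Σ a_i x^i, split into monomials and integrate each against ρ_sc separately.
Using ∫ x^{2j} ρ_sc = C_j = (1/(j+1)) C(2j, j) (Catalan numbers) and ∫ x^{2j+1} ρ_sc = 0 (odd monomials vanish by symmetry):
  i = 0 (even): a_0 · C_{0} = 4 · 1 = 4
  i = 1 (odd): ∫ x^1 ρ_sc = 0 (vanishes)
  i = 2 (even): a_2 · C_{1} = -5 · 1 = -5
  i = 3 (odd): ∫ x^3 ρ_sc = 0 (vanishes)
  i = 4 (even): a_4 · C_{2} = 3 · 2 = 6
  i = 5 (odd): ∫ x^5 ρ_sc = 0 (vanishes)

Summing the contributions: ∫_{−2}^{2} p(x) ρ_sc(x) dx = 4 + (-5) + 6 = 5.


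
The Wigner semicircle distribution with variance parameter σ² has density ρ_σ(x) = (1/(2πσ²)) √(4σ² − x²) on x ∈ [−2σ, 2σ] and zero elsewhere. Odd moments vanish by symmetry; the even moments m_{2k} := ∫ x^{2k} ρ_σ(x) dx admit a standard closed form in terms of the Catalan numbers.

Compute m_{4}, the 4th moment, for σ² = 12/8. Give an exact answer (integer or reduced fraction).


By the scaled semicircle moment identity, m_{2k} = σ^{2k} · C_k with k = 2.
C_2 = (1/(k+1)) · C(2k, k) = (1/3) · C(4, 2) = (1/3) · 6 = 2.
σ^{2k} = (σ²)^k = (12/8)^2 = 9/4.

Therefore m_{4} = σ^{4} · C_2 = (9/4) · 2 = 9/2.


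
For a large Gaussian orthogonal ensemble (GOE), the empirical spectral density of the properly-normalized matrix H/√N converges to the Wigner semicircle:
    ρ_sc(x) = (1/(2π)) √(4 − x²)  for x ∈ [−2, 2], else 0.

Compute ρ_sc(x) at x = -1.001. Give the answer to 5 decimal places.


ρ_sc(x) = (1/(2π)) √(4 − x²). With x = -1.001:
  4 − x² = 4 − (-1.001)² = 4 − 1.002001 = 2.997999.
  √(4 − x²) = 1.731473.
  1/(2π) = 0.159155.
  ρ_sc(-1.001) = 0.159155 · 1.731473 = 0.275572.

Rounded to 5 decimal places: ρ_sc(-1.001) ≈ 0.27557.


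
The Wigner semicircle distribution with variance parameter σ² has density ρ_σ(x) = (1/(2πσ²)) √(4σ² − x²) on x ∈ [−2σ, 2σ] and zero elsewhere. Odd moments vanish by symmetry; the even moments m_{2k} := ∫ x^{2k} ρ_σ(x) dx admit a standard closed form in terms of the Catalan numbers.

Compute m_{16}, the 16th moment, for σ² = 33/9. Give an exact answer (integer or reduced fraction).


By the scaled semicircle moment identity, m_{2k} = σ^{2k} · C_k with k = 8.
C_8 = (1/(k+1)) · C(2k, k) = (1/9) · C(16, 8) = (1/9) · 12870 = 1430.
σ^{2k} = (σ²)^k = (33/9)^8 = 214358881/6561.

Therefore m_{16} = σ^{16} · C_8 = (214358881/6561) · 1430 = 306533199830/6561.


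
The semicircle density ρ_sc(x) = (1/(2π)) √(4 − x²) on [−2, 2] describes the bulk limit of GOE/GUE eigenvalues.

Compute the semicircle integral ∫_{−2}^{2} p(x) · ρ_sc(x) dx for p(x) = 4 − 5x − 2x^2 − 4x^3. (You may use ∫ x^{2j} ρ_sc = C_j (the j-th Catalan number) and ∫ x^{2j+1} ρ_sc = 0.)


Write p(x) = Σ a_i x^i, split into monomials and integrate each against ρ_sc separately.
Using ∫ x^{2j} ρ_sc = C_j = (1/(j+1)) C(2j, j) (Catalan numbers) and ∫ x^{2j+1} ρ_sc = 0 (odd monomials vanish by symmetry):
  i = 0 (even): a_0 · C_{0} = 4 · 1 = 4
  i = 1 (odd): ∫ x^1 ρ_sc = 0 (vanishes)
  i = 2 (even): a_2 · C_{1} = -2 · 1 = -2
  i = 3 (odd): ∫ x^3 ρ_sc = 0 (vanishes)

Summing the contributions: ∫_{−2}^{2} p(x) ρ_sc(x) dx = 4 + (-2) = 2.


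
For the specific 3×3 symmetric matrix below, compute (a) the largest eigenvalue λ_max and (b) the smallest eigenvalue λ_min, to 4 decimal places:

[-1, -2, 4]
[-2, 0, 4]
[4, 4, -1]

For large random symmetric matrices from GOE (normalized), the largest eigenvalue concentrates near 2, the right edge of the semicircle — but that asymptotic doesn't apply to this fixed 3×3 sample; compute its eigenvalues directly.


Since M is real symmetric, all three eigenvalues are real; they are the roots of det(λI − M) = λ³ − (tr M) λ² + s λ − det M, where s is the sum of the principal 2×2 minors.
tr M = -1 + 0 + (-1) = -2.
s = ((-1)·0 − (-2)²) + ((-1)·(-1) − 4²) + (0·(-1) − 4²) = -4 + (-15) + (-16) = -35.
det M (expand along row 1) = (-1)·(-16) − (-2)·(-14) + 4·(-8) = -44.
Characteristic polynomial: λ³ + 2λ² − 35λ + 44 = 0.
Substitute λ = y + (tr M)/3 = y − 0.666667 to remove the quadratic term: y³ + p·y + q = 0 with p = s − (tr M)²/3 = -36.333333 and q = −2(tr M)³/27 + (tr M)·s/3 − det M = 67.925926.
Three real roots ⇒ use the trigonometric (Viète) form: r = 2√(−p/3) = 6.960204, φ = arccos(3q/(p·r)) = arccos(-0.805804) = 2.507829 rad.
y_k = r·cos(φ/3 − 2πk/3) for k = 0, 1, 2 gives y = 4.666667, 2.138803, -6.805469.
λ_k = y_k − 0.666667 gives λ = 4.0000, 1.4721, -7.4721 (check: the sum is -2.0000 = tr M).

Hence λ_max = 4.0000 and λ_min = -7.4721.


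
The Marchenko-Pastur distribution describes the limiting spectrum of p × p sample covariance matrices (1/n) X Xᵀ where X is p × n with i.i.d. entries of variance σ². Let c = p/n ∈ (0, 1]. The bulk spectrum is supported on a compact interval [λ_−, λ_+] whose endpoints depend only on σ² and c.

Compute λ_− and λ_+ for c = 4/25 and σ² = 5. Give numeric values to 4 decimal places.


c = 4/25 = 0.160000; √c = 0.400000.
λ_− = σ² (1 − √c)² = 5 · (1 − 0.400000)² = 5 · (0.600000)² = 1.800000.
λ_+ = σ² (1 + √c)² = 5 · (1 + 0.400000)² = 5 · (1.400000)² = 9.800000.

Rounded to 4 decimal places: λ_− ≈ 1.8000, λ_+ ≈ 9.8000.


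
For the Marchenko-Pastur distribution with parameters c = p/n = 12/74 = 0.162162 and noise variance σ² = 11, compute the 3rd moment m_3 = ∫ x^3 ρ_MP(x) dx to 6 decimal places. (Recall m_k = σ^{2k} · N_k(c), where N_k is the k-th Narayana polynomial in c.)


E[X³] = σ⁶ (1 + 3c + c²) (third MP moment). With σ² = 11 (so σ⁶ = 1331) and c = 12/74 = 0.162162: E[X³] = 1331 · (1 + 3·0.162162 + (0.162162)²) = 1331 · 1.512783.

So E[X^3] = 2013.514244.


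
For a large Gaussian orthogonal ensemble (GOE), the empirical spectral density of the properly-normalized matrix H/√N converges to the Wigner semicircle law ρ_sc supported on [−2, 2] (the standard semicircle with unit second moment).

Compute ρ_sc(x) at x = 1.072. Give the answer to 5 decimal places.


ρ_sc(x) = (1/(2π)) √(4 − x²). With x = 1.072:
  4 − x² = 4 − (1.072)² = 4 − 1.149184 = 2.850816.
  √(4 − x²) = 1.688436.
  1/(2π) = 0.159155.
  ρ_sc(1.072) = 0.159155 · 1.688436 = 0.268723.

Rounded to 5 decimal places: ρ_sc(1.072) ≈ 0.26872.


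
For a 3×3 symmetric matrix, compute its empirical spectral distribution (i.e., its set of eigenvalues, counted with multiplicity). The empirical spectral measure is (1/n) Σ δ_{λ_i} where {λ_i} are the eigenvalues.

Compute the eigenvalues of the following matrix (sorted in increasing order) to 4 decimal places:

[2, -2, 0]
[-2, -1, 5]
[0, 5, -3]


Since M is real symmetric, all three eigenvalues are real; they are the roots of det(λI − M) = λ³ − (tr M) λ² + s λ − det M, where s is the sum of the principal 2×2 minors.
tr M = 2 + (-1) + (-3) = -2.
s = (2·(-1) − (-2)²) + (2·(-3) − 0²) + ((-1)·(-3) − 5²) = -6 + (-6) + (-22) = -34.
det M (expand along row 1) = 2·(-22) − (-2)·6 + 0·(-10) = -32.
Characteristic polynomial: λ³ + 2λ² − 34λ + 32 = 0.
Substitute λ = y + (tr M)/3 = y − 0.666667 to remove the quadratic term: y³ + p·y + q = 0 with p = s − (tr M)²/3 = -35.333333 and q = −2(tr M)³/27 + (tr M)·s/3 − det M = 55.259259.
Three real roots ⇒ use the trigonometric (Viète) form: r = 2√(−p/3) = 6.863753, φ = arccos(3q/(p·r)) = arccos(-0.683565) = 2.323433 rad.
y_k = r·cos(φ/3 − 2πk/3) for k = 0, 1, 2 gives y = 4.906118, 1.703963, -6.610082.
λ_k = y_k − 0.666667 gives λ = 4.2395, 1.0373, -7.2767 (check: the sum is -2.0000 = tr M).

Eigenvalues sorted in increasing order: [-7.2767, 1.0373, 4.2395].


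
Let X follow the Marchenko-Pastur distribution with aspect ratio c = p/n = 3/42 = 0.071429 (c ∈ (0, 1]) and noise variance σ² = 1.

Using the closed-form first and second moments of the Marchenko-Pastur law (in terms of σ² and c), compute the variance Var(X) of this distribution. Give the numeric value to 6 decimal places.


Recall the MP moments m_1 = E[X] = σ² and m_2 = E[X²] = σ⁴ (1 + c).
m_1 = E[X] = σ² = 1, so m_1² = 1.
m_2 = E[X²] = σ⁴ (1 + c) = 1 · (1 + 0.071429) = 1 · 1.071429 = 1.071429.
(Note m_2 − m_1² simplifies to c · σ⁴ = 0.071429 · 1.)

Var(X) = m_2 − m_1² = 1.071429 − 1 = 0.071429.


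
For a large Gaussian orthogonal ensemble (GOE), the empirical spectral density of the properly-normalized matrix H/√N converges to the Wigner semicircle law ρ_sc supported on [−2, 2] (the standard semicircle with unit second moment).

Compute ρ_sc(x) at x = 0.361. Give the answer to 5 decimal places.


ρ_sc(x) = (1/(2π)) √(4 − x²). With x = 0.361:
  4 − x² = 4 − (0.361)² = 4 − 0.130321 = 3.869679.
  √(4 − x²) = 1.967150.
  1/(2π) = 0.159155.
  ρ_sc(0.361) = 0.159155 · 1.967150 = 0.313082.

Rounded to 5 decimal places: ρ_sc(0.361) ≈ 0.31308.


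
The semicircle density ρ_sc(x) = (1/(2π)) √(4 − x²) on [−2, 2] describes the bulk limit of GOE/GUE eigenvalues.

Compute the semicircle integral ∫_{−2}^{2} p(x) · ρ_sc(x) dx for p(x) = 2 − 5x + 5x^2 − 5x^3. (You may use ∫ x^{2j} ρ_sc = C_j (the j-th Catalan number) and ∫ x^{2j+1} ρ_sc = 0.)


Write p(x) = Σ a_i x^i, split into monomials and integrate each against ρ_sc separately.
Using ∫ x^{2j} ρ_sc = C_j = (1/(j+1)) C(2j, j) (Catalan numbers) and ∫ x^{2j+1} ρ_sc = 0 (odd monomials vanish by symmetry):
  i = 0 (even): a_0 · C_{0} = 2 · 1 = 2
  i = 1 (odd): ∫ x^1 ρ_sc = 0 (vanishes)
  i = 2 (even): a_2 · C_{1} = 5 · 1 = 5
  i = 3 (odd): ∫ x^3 ρ_sc = 0 (vanishes)

Summing the contributions: ∫_{−2}^{2} p(x) ρ_sc(x) dx = 2 + 5 = 7.
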